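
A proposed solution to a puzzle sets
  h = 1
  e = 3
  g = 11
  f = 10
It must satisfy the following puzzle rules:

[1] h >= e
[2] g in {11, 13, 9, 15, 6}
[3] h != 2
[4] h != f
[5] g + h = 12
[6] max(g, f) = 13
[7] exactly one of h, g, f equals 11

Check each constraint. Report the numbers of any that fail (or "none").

[1] h = 1, e = 3; 1 < 3 (want ≥) — fails.
[2] g = 11 is in {11, 13, 9, 15, 6} — holds.
[3] h = 1, and 1 ≠ 2 — holds.
[4] h = 1, f = 10; distinct — holds.
[5] g + h = 11 + 1 = 12 — holds.
[6] max(11, 10) = 11, not 13 — fails.
[7] h=1, g=11, f=10; 1 of them equals 11 — holds.

Constraints 1, 6 are violated.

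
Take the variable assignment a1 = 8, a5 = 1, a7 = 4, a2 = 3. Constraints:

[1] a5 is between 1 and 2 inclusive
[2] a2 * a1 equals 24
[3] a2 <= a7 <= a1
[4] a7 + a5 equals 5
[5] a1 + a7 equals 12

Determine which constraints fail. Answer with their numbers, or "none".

[1] a5 = 1 lies in [1, 2] — holds.
[2] a2 * a1 = 3 * 8 = 24 — holds.
[3] values 3 <= 4 <= 8 — holds.
[4] a7 + a5 = 4 + 1 = 5 — holds.
[5] a1 + a7 = 8 + 4 = 12 — holds.

The assignment satisfies every constraint.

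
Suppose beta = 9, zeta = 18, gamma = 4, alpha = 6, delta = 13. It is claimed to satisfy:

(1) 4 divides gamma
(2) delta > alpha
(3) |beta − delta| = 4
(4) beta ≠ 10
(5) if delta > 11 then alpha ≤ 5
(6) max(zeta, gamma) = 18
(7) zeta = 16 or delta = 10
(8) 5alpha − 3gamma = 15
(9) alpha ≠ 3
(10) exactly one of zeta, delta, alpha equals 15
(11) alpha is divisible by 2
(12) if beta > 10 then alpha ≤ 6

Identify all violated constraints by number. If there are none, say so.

Constraints 5, 7, 8, 10 do not hold.

(1) 4 / 4 = 1, so 4 divides 4  OK
(2) delta = 13, alpha = 6; 13 > 6  OK
(3) |9 − 13| = 4  OK
(4) beta = 9, and 9 ≠ 10  OK
(5) delta = 13 > 11, so we need alpha ≤ 5; but alpha = 6 > 5  FAIL
(6) max(18, 4) = 18  OK
(7) zeta = 18 ≠ 16 and delta = 13 ≠ 10; both disjuncts false  FAIL
(8) 5alpha − 3gamma = 5(6) − 3(4) = 18, not 15  FAIL
(9) alpha = 6, and 6 ≠ 3  OK
(10) zeta=18, delta=13, alpha=6; 0 of them equal 15, not exactly one  FAIL
(11) 6 / 2 = 3, so 2 divides 6  OK
(12) beta = 9, not > 10; antecedent false, conditional vacuously true  OK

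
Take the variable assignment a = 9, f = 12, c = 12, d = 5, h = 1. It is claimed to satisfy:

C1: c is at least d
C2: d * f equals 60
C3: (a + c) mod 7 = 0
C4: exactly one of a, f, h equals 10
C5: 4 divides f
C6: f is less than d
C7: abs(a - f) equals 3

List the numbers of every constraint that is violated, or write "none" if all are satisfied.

Constraints 4 and 6 are violated.

C1: c = 12, d = 5; 12 ≥ 5 — holds.
C2: d * f = 5 * 12 = 60 — holds.
C3: a + c = 21; 21 mod 7 = 0 — holds.
C4: a=9, f=12, h=1; 0 of them equal 10, not exactly one — fails.
C5: 12 / 4 = 3, so 4 divides 12 — holds.
C6: f = 12, d = 5; 12 ≥ 5 (want <) — fails.
C7: abs(9 - 12) = 3 — holds.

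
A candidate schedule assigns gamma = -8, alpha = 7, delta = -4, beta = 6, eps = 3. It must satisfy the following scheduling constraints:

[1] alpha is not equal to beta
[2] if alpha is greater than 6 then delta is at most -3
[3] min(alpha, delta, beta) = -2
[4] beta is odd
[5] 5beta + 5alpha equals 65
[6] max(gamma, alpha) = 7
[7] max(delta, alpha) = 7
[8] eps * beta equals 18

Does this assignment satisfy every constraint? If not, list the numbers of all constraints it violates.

Violated: 3, 4.

[1] alpha = 7, beta = 6; distinct — OK.
[2] alpha = 7 > 6, so we need delta ≤ -3; delta = -4 ≤ -3 — OK.
[3] min(7, -4, 6) = -4, not -2 — violated.
[4] beta = 6 is even — violated.
[5] 5beta + 5alpha = 5(6) + 5(7) = 65 — OK.
[6] max(-8, 7) = 7 — OK.
[7] max(-4, 7) = 7 — OK.
[8] eps * beta = 3 * 6 = 18 — OK.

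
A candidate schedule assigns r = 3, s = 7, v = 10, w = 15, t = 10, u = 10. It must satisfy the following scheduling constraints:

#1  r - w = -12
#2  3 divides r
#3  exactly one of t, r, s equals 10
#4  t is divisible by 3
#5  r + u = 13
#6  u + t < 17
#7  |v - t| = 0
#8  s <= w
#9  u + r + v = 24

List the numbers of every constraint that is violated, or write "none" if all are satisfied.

#1 r - w = 3 - 15 = -12 — holds.
#2 3 / 3 = 1, so 3 divides 3 — holds.
#3 t=10, r=3, s=7; 1 of them equals 10 — holds.
#4 10 = 3*3 + 1, so 3 does not divide 10 — does not hold.
#5 r + u = 3 + 10 = 13 — holds.
#6 u + t = 10 + 10 = 20; 20 ≥ 17, bound 17 not met — does not hold.
#7 |10 - 10| = 0 — holds.
#8 s = 7, w = 15; 7 ≤ 15 — holds.
#9 u + r + v = 10 + 3 + 10 = 23, not 24 — does not hold.

Constraints 4, 6, and 9 are violated.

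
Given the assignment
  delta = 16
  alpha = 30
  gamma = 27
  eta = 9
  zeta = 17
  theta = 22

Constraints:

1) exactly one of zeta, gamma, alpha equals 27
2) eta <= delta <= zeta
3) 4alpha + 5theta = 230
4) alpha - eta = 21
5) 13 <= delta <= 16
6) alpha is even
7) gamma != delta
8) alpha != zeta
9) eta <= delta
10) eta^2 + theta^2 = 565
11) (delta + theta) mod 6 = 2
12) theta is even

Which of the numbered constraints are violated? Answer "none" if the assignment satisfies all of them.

Yes — all constraints hold.

1) zeta=17, gamma=27, alpha=30; 1 of them equals 27 — holds.
2) values 9 <= 16 <= 17 — holds.
3) 4alpha + 5theta = 4(30) + 5(22) = 230 — holds.
4) alpha - eta = 30 - 9 = 21 — holds.
5) delta = 16 lies in [13, 16] — holds.
6) alpha = 30 is even — holds.
7) gamma = 27, delta = 16; distinct — holds.
8) alpha = 30, zeta = 17; distinct — holds.
9) eta = 9, delta = 16; 9 ≤ 16 — holds.
10) eta^2 + theta^2 = 9^2 + 22^2 = 81 + 484 = 565 — holds.
11) delta + theta = 38; 38 mod 6 = 2 — holds.
12) theta = 22 is even — holds.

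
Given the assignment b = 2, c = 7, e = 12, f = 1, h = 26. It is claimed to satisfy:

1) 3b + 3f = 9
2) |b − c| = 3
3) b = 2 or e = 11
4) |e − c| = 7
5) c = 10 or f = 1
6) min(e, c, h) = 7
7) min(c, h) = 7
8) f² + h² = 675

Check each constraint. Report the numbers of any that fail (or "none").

1) 3b + 3f = 3(2) + 3(1) = 9  yes
2) |2 − 7| = 5, not 3  no
3) b = 2 = 2 (first disjunct)  yes
4) |12 − 7| = 5, not 7  no
5) c = 7 ≠ 10, but f = 1 = 1 (second disjunct)  yes
6) min(12, 7, 26) = 7  yes
7) min(7, 26) = 7  yes
8) f² + h² = 1² + 26² = 1 + 676 = 677, not 675  no

The assignment fails constraints 2, 4, and 8.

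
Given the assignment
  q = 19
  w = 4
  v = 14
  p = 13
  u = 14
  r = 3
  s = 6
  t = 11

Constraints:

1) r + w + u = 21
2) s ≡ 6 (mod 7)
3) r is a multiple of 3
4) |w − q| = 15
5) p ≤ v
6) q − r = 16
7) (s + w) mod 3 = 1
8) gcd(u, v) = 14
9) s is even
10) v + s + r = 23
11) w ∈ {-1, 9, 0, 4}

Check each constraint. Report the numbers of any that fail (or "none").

1) r + w + u = 3 + 4 + 14 = 21 — OK.
2) 6 mod 7 = 6 — OK.
3) 3 / 3 = 1, so 3 divides 3 — OK.
4) |4 − 19| = 15 — OK.
5) p = 13, v = 14; 13 ≤ 14 — OK.
6) q − r = 19 − 3 = 16 — OK.
7) s + w = 10; 10 mod 3 = 1 — OK.
8) gcd(14, 14) = 14 — OK.
9) s = 6 is even — OK.
10) v + s + r = 14 + 6 + 3 = 23 — OK.
11) w = 4 is in {-1, 9, 0, 4} — OK.

No violations.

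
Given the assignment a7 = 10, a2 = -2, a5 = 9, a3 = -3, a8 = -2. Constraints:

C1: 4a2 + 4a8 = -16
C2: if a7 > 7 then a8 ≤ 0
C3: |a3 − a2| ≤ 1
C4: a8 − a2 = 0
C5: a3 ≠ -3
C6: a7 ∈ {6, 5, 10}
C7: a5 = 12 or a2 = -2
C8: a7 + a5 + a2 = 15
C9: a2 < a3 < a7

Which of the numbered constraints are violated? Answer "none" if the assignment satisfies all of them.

C1: 4a2 + 4a8 = 4(-2) + 4(-2) = -16 — OK.
C2: a7 = 10 > 7, so we need a8 ≤ 0; a8 = -2 ≤ 0 — OK.
C3: |-3 − (-2)| = 1; 1 ≤ 1 — OK.
C4: a8 − a2 = -2 − (-2) = 0 — OK.
C5: a3 = -3, but -3 is required to differ — violated.
C6: a7 = 10 is in {6, 5, 10} — OK.
C7: a5 = 9 ≠ 12, but a2 = -2 = -2 (second disjunct) — OK.
C8: a7 + a5 + a2 = 10 + 9 + (-2) = 17, not 15 — violated.
C9: values -2, -3, 10; a2 = -2 is not < a3 = -3 — violated.

Constraints 5, 8, and 9 are violated.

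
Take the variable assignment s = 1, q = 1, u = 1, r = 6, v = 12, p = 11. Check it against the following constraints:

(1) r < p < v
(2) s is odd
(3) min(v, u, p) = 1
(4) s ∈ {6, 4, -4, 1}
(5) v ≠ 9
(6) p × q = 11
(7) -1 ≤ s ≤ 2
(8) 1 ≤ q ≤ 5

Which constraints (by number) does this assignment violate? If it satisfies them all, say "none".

(1) values 6 < 11 < 12  OK
(2) s = 1 is odd  OK
(3) min(12, 1, 11) = 1  OK
(4) s = 1 is in {6, 4, -4, 1}  OK
(5) v = 12, and 12 ≠ 9  OK
(6) p × q = 11 × 1 = 11  OK
(7) s = 1 lies in [-1, 2]  OK
(8) q = 1 lies in [1, 5]  OK

The assignment satisfies every constraint.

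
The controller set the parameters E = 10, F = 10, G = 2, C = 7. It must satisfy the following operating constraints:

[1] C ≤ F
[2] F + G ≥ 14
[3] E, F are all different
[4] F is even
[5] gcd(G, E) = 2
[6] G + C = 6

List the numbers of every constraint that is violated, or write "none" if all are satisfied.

[1] C = 7, F = 10; 7 ≤ 10 — satisfied.
[2] F + G = 10 + 2 = 12; 12 < 14, bound 14 not met — violated.
[3] E = F = 10, not all different — violated.
[4] F = 10 is even — satisfied.
[5] gcd(2, 10) = 2 — satisfied.
[6] G + C = 2 + 7 = 9, not 6 — violated.

Constraints 2, 3, and 6 do not hold.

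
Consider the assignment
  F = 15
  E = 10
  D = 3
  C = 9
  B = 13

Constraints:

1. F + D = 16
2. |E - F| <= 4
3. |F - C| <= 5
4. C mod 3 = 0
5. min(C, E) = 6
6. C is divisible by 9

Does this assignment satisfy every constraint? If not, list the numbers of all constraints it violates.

1. F + D = 15 + 3 = 18, not 16 — does not hold.
2. |10 - 15| = 5; 5 > 4, exceeds bound 4 — does not hold.
3. |15 - 9| = 6; 6 > 5, exceeds bound 5 — does not hold.
4. 9 mod 3 = 0 — holds.
5. min(9, 10) = 9, not 6 — does not hold.
6. 9 / 9 = 1, so 9 divides 9 — holds.

Constraints 1, 2, 3, 5 do not hold.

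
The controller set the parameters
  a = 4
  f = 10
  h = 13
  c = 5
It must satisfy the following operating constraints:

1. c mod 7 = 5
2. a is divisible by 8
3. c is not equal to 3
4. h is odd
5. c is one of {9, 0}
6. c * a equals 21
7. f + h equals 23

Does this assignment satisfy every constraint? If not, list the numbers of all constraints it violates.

Constraints 2, 5, and 6 do not hold.

1. 5 mod 7 = 5  true
2. 4 = 8*0 + 4, so 8 does not divide 4  false
3. c = 5, and 5 ≠ 3  true
4. h = 13 is odd  true
5. c = 5 is not in {9, 0}  false
6. c * a = 5 * 4 = 20, not 21  false
7. f + h = 10 + 13 = 23  true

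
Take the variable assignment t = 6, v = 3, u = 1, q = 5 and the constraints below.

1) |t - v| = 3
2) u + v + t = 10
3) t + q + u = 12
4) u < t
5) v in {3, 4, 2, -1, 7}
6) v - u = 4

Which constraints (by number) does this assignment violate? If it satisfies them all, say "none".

1) |6 - 3| = 3  OK
2) u + v + t = 1 + 3 + 6 = 10  OK
3) t + q + u = 6 + 5 + 1 = 12  OK
4) u = 1, t = 6; 1 < 6  OK
5) v = 3 is in {3, 4, 2, -1, 7}  OK
6) v - u = 3 - 1 = 2, not 4  FAIL

No — constraint 6 is not satisfied.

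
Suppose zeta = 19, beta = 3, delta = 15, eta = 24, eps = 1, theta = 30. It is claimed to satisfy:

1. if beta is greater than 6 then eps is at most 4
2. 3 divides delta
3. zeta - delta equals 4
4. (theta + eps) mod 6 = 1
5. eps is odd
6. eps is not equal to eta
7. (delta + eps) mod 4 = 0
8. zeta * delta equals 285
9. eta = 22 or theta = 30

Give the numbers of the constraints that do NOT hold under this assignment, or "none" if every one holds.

Yes — all constraints hold.

1. beta = 3, not > 6; antecedent false, conditional vacuously true — holds.
2. 15 / 3 = 5, so 3 divides 15 — holds.
3. zeta - delta = 19 - 15 = 4 — holds.
4. theta + eps = 31; 31 mod 6 = 1 — holds.
5. eps = 1 is odd — holds.
6. eps = 1, eta = 24; distinct — holds.
7. delta + eps = 16; 16 mod 4 = 0 — holds.
8. zeta * delta = 19 * 15 = 285 — holds.
9. eta = 24 ≠ 22, but theta = 30 = 30 (second disjunct) — holds.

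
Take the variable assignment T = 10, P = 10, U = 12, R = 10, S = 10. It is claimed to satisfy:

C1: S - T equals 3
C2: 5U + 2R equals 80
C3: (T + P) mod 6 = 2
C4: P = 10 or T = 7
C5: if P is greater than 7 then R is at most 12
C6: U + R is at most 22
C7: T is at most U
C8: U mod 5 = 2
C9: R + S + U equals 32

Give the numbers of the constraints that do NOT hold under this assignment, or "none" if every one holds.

C1: S - T = 10 - 10 = 0, not 3 — violated.
C2: 5U + 2R = 5(12) + 2(10) = 80 — satisfied.
C3: T + P = 20; 20 mod 6 = 2 — satisfied.
C4: P = 10 = 10 (first disjunct) — satisfied.
C5: P = 10 > 7, so we need R ≤ 12; R = 10 ≤ 12 — satisfied.
C6: U + R = 12 + 10 = 22; 22 ≤ 22 — satisfied.
C7: T = 10, U = 12; 10 ≤ 12 — satisfied.
C8: 12 mod 5 = 2 — satisfied.
C9: R + S + U = 10 + 10 + 12 = 32 — satisfied.

Violated: 1.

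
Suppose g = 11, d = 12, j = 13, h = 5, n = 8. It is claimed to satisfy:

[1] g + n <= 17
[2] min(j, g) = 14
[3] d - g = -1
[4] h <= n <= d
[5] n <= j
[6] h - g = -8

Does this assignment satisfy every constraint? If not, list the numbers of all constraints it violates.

[1] g + n = 11 + 8 = 19; 19 > 17, bound 17 not met  fails
[2] min(13, 11) = 11, not 14  fails
[3] d - g = 12 - 11 = 1, not -1  fails
[4] values 5 <= 8 <= 12  holds
[5] n = 8, j = 13; 8 ≤ 13  holds
[6] h - g = 5 - 11 = -6, not -8  fails

The assignment fails constraints 1, 2, 3, and 6.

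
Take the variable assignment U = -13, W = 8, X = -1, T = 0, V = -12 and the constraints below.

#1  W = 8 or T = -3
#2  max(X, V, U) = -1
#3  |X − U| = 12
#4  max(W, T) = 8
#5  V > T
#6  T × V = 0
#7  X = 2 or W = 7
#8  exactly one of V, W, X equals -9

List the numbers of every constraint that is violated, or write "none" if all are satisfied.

#1 W = 8 = 8 (first disjunct)  OK
#2 max(-1, -12, -13) = -1  OK
#3 |-1 − (-13)| = 12  OK
#4 max(8, 0) = 8  OK
#5 V = -12, T = 0; -12 ≤ 0 (want >)  FAIL
#6 T × V = 0 × (-12) = 0  OK
#7 X = -1 ≠ 2 and W = 8 ≠ 7; both disjuncts false  FAIL
#8 V=-12, W=8, X=-1; 0 of them equal -9, not exactly one  FAIL

Violated: 5, 7, and 8.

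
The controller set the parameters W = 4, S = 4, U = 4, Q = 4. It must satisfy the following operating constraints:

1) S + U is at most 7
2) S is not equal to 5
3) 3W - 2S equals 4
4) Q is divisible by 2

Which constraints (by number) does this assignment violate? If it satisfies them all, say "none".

1) S + U = 4 + 4 = 8; 8 > 7, bound 7 not met  FAIL
2) S = 4, and 4 ≠ 5  OK
3) 3W - 2S = 3(4) - 2(4) = 4  OK
4) 4 / 2 = 2, so 2 divides 4  OK

The assignment fails constraint 1.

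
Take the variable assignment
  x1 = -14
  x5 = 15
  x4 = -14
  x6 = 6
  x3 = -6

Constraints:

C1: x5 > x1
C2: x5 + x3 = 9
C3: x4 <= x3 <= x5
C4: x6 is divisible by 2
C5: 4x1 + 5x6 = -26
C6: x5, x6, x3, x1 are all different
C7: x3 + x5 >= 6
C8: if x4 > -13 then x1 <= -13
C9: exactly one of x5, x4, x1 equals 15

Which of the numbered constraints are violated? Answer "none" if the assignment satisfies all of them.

C1: x5 = 15, x1 = -14; 15 > -14  ✔
C2: x5 + x3 = 15 + (-6) = 9  ✔
C3: values -14 <= -6 <= 15  ✔
C4: 6 / 2 = 3, so 2 divides 6  ✔
C5: 4x1 + 5x6 = 4(-14) + 5(6) = -26  ✔
C6: values 15, 6, -6, -14 are pairwise distinct  ✔
C7: x3 + x5 = -6 + 15 = 9; 9 ≥ 6  ✔
C8: x4 = -14, not > -13; antecedent false, conditional vacuously true  ✔
C9: x5=15, x4=-14, x1=-14; 1 of them equals 15  ✔

The assignment satisfies every constraint.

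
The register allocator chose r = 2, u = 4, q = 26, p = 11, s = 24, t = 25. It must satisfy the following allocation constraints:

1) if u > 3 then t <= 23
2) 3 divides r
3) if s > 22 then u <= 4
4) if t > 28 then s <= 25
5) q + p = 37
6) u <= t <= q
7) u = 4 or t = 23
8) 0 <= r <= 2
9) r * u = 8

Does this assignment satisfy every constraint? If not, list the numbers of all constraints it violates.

Constraints 1, 2 do not hold.

1) u = 4 > 3, so we need t ≤ 23; but t = 25 > 23  ✘
2) 2 = 3*0 + 2, so 3 does not divide 2  ✘
3) s = 24 > 22, so we need u ≤ 4; u = 4 ≤ 4  ✔
4) t = 25, not > 28; antecedent false, conditional vacuously true  ✔
5) q + p = 26 + 11 = 37  ✔
6) values 4 <= 25 <= 26  ✔
7) u = 4 = 4 (first disjunct)  ✔
8) r = 2 lies in [0, 2]  ✔
9) r * u = 2 * 4 = 8  ✔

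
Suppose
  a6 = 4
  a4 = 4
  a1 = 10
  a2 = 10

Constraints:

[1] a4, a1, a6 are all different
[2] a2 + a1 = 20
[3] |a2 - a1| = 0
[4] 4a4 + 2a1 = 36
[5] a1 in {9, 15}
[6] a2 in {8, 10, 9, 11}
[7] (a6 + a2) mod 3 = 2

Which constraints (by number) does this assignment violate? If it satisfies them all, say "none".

[1] a4 = a6 = 4, not all different — fails.
[2] a2 + a1 = 10 + 10 = 20 — holds.
[3] |10 - 10| = 0 — holds.
[4] 4a4 + 2a1 = 4(4) + 2(10) = 36 — holds.
[5] a1 = 10 is not in {9, 15} — fails.
[6] a2 = 10 is in {8, 10, 9, 11} — holds.
[7] a6 + a2 = 14; 14 mod 3 = 2 — holds.

Constraints 1 and 5 are violated.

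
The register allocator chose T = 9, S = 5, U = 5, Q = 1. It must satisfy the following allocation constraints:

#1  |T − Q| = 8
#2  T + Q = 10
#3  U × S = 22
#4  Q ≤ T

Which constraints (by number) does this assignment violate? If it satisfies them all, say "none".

#1 |9 − 1| = 8 — holds.
#2 T + Q = 9 + 1 = 10 — holds.
#3 U × S = 5 × 5 = 25, not 22 — does not hold.
#4 Q = 1, T = 9; 1 ≤ 9 — holds.

Constraint 3 does not hold.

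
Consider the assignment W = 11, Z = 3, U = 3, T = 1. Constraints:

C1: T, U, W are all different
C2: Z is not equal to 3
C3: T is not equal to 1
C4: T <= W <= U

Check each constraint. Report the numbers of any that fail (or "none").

The assignment fails constraints 2, 3, and 4.

C1: values 1, 3, 11 are pairwise distinct  holds
C2: Z = 3, but 3 is required to differ  fails
C3: T = 1, but 1 is required to differ  fails
C4: values 1, 11, 3; W = 11 is not <= U = 3  fails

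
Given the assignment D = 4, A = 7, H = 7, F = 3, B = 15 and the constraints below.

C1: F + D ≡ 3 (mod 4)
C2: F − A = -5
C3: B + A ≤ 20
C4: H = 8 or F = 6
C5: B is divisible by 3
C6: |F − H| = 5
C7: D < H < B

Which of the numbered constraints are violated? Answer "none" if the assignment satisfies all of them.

No — constraints 2, 3, 4, and 6 are not satisfied.

C1: F + D = 7; 7 mod 4 = 3 — OK.
C2: F − A = 3 − 7 = -4, not -5 — violated.
C3: B + A = 15 + 7 = 22; 22 > 20, bound 20 not met — violated.
C4: H = 7 ≠ 8 and F = 3 ≠ 6; both disjuncts false — violated.
C5: 15 / 3 = 5, so 3 divides 15 — OK.
C6: |3 − 7| = 4, not 5 — violated.
C7: values 4 < 7 < 15 — OK.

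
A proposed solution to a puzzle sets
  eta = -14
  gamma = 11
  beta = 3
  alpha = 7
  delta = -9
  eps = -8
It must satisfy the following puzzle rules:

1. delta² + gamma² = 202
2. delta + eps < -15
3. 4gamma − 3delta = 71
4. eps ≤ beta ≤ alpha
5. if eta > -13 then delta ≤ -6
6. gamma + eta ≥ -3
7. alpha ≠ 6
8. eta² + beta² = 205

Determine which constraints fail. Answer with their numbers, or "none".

1. delta² + gamma² = (-9)² + 11² = 81 + 121 = 202 — OK.
2. delta + eps = -9 + (-8) = -17; -17 < -15 — OK.
3. 4gamma − 3delta = 4(11) − 3(-9) = 71 — OK.
4. values -8 ≤ 3 ≤ 7 — OK.
5. eta = -14, not > -13; antecedent false, conditional vacuously true — OK.
6. gamma + eta = 11 + (-14) = -3; -3 ≥ -3 — OK.
7. alpha = 7, and 7 ≠ 6 — OK.
8. eta² + beta² = (-14)² + 3² = 196 + 9 = 205 — OK.

All constraints are satisfied.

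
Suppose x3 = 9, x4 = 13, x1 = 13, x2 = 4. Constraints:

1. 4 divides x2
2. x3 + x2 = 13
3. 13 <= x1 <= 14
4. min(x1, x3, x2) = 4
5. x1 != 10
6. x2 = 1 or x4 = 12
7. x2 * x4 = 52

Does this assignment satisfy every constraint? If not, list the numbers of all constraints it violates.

1. 4 / 4 = 1, so 4 divides 4  ✔
2. x3 + x2 = 9 + 4 = 13  ✔
3. x1 = 13 lies in [13, 14]  ✔
4. min(13, 9, 4) = 4  ✔
5. x1 = 13, and 13 ≠ 10  ✔
6. x2 = 4 ≠ 1 and x4 = 13 ≠ 12; both disjuncts false  ✘
7. x2 * x4 = 4 * 13 = 52  ✔

Constraint 6 does not hold.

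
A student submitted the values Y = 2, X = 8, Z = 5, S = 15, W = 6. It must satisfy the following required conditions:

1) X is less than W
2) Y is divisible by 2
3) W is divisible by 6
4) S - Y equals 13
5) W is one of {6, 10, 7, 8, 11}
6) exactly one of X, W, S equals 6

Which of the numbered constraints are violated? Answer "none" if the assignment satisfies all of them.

The assignment fails constraint 1.

1) X = 8, W = 6; 8 ≥ 6 (want <) — does not hold.
2) 2 / 2 = 1, so 2 divides 2 — holds.
3) 6 / 6 = 1, so 6 divides 6 — holds.
4) S - Y = 15 - 2 = 13 — holds.
5) W = 6 is in {6, 10, 7, 8, 11} — holds.
6) X=8, W=6, S=15; 1 of them equals 6 — holds.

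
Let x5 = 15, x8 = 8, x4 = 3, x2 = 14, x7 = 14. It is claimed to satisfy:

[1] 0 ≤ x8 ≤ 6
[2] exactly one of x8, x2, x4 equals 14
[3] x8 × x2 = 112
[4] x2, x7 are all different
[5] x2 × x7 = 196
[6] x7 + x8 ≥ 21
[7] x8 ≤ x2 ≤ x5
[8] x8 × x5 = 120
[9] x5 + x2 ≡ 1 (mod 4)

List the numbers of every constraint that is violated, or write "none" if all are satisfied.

[1] x8 = 8 is outside [0, 6]  false
[2] x8=8, x2=14, x4=3; 1 of them equals 14  true
[3] x8 × x2 = 8 × 14 = 112  true
[4] x2 = x7 = 14, not all different  false
[5] x2 × x7 = 14 × 14 = 196  true
[6] x7 + x8 = 14 + 8 = 22; 22 ≥ 21  true
[7] values 8 ≤ 14 ≤ 15  true
[8] x8 × x5 = 8 × 15 = 120  true
[9] x5 + x2 = 29; 29 mod 4 = 1  true

Violated: 1 and 4.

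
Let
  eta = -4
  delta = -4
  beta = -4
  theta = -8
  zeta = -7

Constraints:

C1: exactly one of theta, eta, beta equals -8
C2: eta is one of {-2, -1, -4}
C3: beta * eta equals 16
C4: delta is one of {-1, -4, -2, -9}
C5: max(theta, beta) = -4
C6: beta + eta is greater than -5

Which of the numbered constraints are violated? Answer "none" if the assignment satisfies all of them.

Violated: 6.

C1: theta=-8, eta=-4, beta=-4; 1 of them equals -8  ✓
C2: eta = -4 is in {-2, -1, -4}  ✓
C3: beta * eta = -4 * (-4) = 16  ✓
C4: delta = -4 is in {-1, -4, -2, -9}  ✓
C5: max(-8, -4) = -4  ✓
C6: beta + eta = -4 + (-4) = -8; -8 ≤ -5, bound -5 not met  ✗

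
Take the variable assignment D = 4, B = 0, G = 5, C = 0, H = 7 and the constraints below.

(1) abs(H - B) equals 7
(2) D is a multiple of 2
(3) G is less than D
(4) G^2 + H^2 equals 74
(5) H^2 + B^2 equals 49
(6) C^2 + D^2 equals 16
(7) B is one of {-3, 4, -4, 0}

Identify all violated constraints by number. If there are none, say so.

No — constraint 3 is not satisfied.

(1) abs(7 - 0) = 7 — holds.
(2) 4 / 2 = 2, so 2 divides 4 — holds.
(3) G = 5, D = 4; 5 ≥ 4 (want <) — does not hold.
(4) G^2 + H^2 = 5^2 + 7^2 = 25 + 49 = 74 — holds.
(5) H^2 + B^2 = 7^2 + 0^2 = 49 + 0 = 49 — holds.
(6) C^2 + D^2 = 0^2 + 4^2 = 0 + 16 = 16 — holds.
(7) B = 0 is in {-3, 4, -4, 0} — holds.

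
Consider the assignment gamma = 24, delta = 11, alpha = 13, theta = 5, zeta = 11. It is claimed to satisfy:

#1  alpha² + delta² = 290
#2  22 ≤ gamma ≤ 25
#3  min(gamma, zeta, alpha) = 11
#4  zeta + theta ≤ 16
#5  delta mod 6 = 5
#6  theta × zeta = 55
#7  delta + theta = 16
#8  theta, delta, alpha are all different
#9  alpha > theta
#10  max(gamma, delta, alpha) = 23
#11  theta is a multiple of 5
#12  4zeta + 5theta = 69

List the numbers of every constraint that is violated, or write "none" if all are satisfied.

No — constraint 10 is not satisfied.

#1 alpha² + delta² = 13² + 11² = 169 + 121 = 290  ✔
#2 gamma = 24 lies in [22, 25]  ✔
#3 min(24, 11, 13) = 11  ✔
#4 zeta + theta = 11 + 5 = 16; 16 ≤ 16  ✔
#5 11 mod 6 = 5  ✔
#6 theta × zeta = 5 × 11 = 55  ✔
#7 delta + theta = 11 + 5 = 16  ✔
#8 values 5, 11, 13 are pairwise distinct  ✔
#9 alpha = 13, theta = 5; 13 > 5  ✔
#10 max(24, 11, 13) = 24, not 23  ✘
#11 5 / 5 = 1, so 5 divides 5  ✔
#12 4zeta + 5theta = 4(11) + 5(5) = 69  ✔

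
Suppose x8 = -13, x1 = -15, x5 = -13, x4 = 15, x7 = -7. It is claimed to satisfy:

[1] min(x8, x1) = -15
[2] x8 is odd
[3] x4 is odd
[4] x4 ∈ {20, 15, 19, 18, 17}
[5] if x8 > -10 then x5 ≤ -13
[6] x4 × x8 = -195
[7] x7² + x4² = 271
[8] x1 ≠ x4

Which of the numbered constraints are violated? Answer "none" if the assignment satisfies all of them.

No — constraint 7 is not satisfied.

[1] min(-13, -15) = -15  true
[2] x8 = -13 is odd  true
[3] x4 = 15 is odd  true
[4] x4 = 15 is in {20, 15, 19, 18, 17}  true
[5] x8 = -13, not > -10; antecedent false, conditional vacuously true  true
[6] x4 × x8 = 15 × (-13) = -195  true
[7] x7² + x4² = (-7)² + 15² = 49 + 225 = 274, not 271  false
[8] x1 = -15, x4 = 15; distinct  true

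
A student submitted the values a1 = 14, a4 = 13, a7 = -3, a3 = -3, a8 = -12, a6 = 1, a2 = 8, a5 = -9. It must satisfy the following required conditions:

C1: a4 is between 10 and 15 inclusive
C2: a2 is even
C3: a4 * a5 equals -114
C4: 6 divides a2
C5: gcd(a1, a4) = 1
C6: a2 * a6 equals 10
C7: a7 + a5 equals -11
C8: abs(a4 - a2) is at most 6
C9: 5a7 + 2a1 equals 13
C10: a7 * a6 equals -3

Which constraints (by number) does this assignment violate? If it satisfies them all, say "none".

Constraints 3, 4, 6, 7 are violated.

C1: a4 = 13 lies in [10, 15]  ✓
C2: a2 = 8 is even  ✓
C3: a4 * a5 = 13 * (-9) = -117, not -114  ✗
C4: 8 = 6*1 + 2, so 6 does not divide 8  ✗
C5: gcd(14, 13) = 1  ✓
C6: a2 * a6 = 8 * 1 = 8, not 10  ✗
C7: a7 + a5 = -3 + (-9) = -12, not -11  ✗
C8: abs(13 - 8) = 5; 5 ≤ 6  ✓
C9: 5a7 + 2a1 = 5(-3) + 2(14) = 13  ✓
C10: a7 * a6 = -3 * 1 = -3  ✓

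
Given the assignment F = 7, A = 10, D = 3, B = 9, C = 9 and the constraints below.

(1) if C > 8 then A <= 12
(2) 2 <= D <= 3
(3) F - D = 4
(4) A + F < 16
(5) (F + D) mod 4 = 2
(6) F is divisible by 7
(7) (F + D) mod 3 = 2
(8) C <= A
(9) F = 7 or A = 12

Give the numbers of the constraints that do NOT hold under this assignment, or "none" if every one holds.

(1) C = 9 > 8, so we need A ≤ 12; A = 10 ≤ 12 — satisfied.
(2) D = 3 lies in [2, 3] — satisfied.
(3) F - D = 7 - 3 = 4 — satisfied.
(4) A + F = 10 + 7 = 17; 17 ≥ 16, bound 16 not met — violated.
(5) F + D = 10; 10 mod 4 = 2 — satisfied.
(6) 7 / 7 = 1, so 7 divides 7 — satisfied.
(7) F + D = 10; 10 mod 3 = 1, not 2 — violated.
(8) C = 9, A = 10; 9 ≤ 10 — satisfied.
(9) F = 7 = 7 (first disjunct) — satisfied.

Violated: 4 and 7.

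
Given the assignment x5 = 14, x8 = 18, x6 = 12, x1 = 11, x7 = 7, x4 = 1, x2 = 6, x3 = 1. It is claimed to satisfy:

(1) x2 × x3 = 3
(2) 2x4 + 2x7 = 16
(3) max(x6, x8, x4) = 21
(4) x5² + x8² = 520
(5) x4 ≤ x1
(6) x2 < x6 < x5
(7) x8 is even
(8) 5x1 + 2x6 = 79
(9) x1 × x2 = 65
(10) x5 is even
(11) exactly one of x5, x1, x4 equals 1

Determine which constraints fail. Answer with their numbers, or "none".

The assignment fails constraints 1, 3, and 9.

(1) x2 × x3 = 6 × 1 = 6, not 3  FAIL
(2) 2x4 + 2x7 = 2(1) + 2(7) = 16  OK
(3) max(12, 18, 1) = 18, not 21  FAIL
(4) x5² + x8² = 14² + 18² = 196 + 324 = 520  OK
(5) x4 = 1, x1 = 11; 1 ≤ 11  OK
(6) values 6 < 12 < 14  OK
(7) x8 = 18 is even  OK
(8) 5x1 + 2x6 = 5(11) + 2(12) = 79  OK
(9) x1 × x2 = 11 × 6 = 66, not 65  FAIL
(10) x5 = 14 is even  OK
(11) x5=14, x1=11, x4=1; 1 of them equals 1  OK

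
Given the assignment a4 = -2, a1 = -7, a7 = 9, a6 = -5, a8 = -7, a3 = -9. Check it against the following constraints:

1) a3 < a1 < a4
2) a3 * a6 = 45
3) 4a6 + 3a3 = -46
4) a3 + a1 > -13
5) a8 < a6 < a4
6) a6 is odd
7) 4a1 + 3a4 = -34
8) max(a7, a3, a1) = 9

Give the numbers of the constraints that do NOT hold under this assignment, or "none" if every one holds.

Constraints 3 and 4 do not hold.

1) values -9 < -7 < -2 — OK.
2) a3 * a6 = -9 * (-5) = 45 — OK.
3) 4a6 + 3a3 = 4(-5) + 3(-9) = -47, not -46 — violated.
4) a3 + a1 = -9 + (-7) = -16; -16 ≤ -13, bound -13 not met — violated.
5) values -7 < -5 < -2 — OK.
6) a6 = -5 is odd — OK.
7) 4a1 + 3a4 = 4(-7) + 3(-2) = -34 — OK.
8) max(9, -9, -7) = 9 — OK.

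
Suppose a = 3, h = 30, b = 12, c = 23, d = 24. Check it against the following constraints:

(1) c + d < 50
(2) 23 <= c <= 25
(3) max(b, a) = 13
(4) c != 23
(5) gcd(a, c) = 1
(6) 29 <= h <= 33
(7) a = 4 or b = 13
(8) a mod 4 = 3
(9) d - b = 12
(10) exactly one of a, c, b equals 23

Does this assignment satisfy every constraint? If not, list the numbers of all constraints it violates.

Constraints 3, 4, and 7 are violated.

(1) c + d = 23 + 24 = 47; 47 < 50  ✔
(2) c = 23 lies in [23, 25]  ✔
(3) max(12, 3) = 12, not 13  ✘
(4) c = 23, but 23 is required to differ  ✘
(5) gcd(3, 23) = 1  ✔
(6) h = 30 lies in [29, 33]  ✔
(7) a = 3 ≠ 4 and b = 12 ≠ 13; both disjuncts false  ✘
(8) 3 mod 4 = 3  ✔
(9) d - b = 24 - 12 = 12  ✔
(10) a=3, c=23, b=12; 1 of them equals 23  ✔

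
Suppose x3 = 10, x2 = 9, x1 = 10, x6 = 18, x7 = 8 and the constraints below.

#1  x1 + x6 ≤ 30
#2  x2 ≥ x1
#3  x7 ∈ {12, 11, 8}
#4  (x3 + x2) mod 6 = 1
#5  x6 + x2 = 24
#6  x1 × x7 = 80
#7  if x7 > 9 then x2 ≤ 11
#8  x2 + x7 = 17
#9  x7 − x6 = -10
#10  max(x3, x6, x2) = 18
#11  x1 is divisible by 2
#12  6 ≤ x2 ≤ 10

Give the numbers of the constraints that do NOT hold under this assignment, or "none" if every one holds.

#1 x1 + x6 = 10 + 18 = 28; 28 ≤ 30  ✓
#2 x2 = 9, x1 = 10; 9 < 10 (want ≥)  ✗
#3 x7 = 8 is in {12, 11, 8}  ✓
#4 x3 + x2 = 19; 19 mod 6 = 1  ✓
#5 x6 + x2 = 18 + 9 = 27, not 24  ✗
#6 x1 × x7 = 10 × 8 = 80  ✓
#7 x7 = 8, not > 9; antecedent false, conditional vacuously true  ✓
#8 x2 + x7 = 9 + 8 = 17  ✓
#9 x7 − x6 = 8 − 18 = -10  ✓
#10 max(10, 18, 9) = 18  ✓
#11 10 / 2 = 5, so 2 divides 10  ✓
#12 x2 = 9 lies in [6, 10]  ✓

No — constraints 2 and 5 are not satisfied.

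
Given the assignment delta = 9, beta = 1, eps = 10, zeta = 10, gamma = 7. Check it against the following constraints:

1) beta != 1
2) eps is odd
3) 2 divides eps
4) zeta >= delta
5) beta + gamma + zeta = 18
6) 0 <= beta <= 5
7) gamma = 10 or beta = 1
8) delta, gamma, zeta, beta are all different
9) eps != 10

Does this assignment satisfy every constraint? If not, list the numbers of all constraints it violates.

1) beta = 1, but 1 is required to differ — does not hold.
2) eps = 10 is even — does not hold.
3) 10 / 2 = 5, so 2 divides 10 — holds.
4) zeta = 10, delta = 9; 10 ≥ 9 — holds.
5) beta + gamma + zeta = 1 + 7 + 10 = 18 — holds.
6) beta = 1 lies in [0, 5] — holds.
7) gamma = 7 ≠ 10, but beta = 1 = 1 (second disjunct) — holds.
8) values 9, 7, 10, 1 are pairwise distinct — holds.
9) eps = 10, but 10 is required to differ — does not hold.

The assignment fails constraints 1, 2, and 9.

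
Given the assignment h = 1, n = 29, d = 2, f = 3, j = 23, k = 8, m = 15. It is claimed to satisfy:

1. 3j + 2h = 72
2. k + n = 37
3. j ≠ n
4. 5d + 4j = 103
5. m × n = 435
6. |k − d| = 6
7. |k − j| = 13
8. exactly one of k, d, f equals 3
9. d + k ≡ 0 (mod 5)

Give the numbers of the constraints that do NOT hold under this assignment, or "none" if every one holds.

No — constraints 1, 4, and 7 are not satisfied.

1. 3j + 2h = 3(23) + 2(1) = 71, not 72  false
2. k + n = 8 + 29 = 37  true
3. j = 23, n = 29; distinct  true
4. 5d + 4j = 5(2) + 4(23) = 102, not 103  false
5. m × n = 15 × 29 = 435  true
6. |8 − 2| = 6  true
7. |8 − 23| = 15, not 13  false
8. k=8, d=2, f=3; 1 of them equals 3  true
9. d + k = 10; 10 mod 5 = 0  true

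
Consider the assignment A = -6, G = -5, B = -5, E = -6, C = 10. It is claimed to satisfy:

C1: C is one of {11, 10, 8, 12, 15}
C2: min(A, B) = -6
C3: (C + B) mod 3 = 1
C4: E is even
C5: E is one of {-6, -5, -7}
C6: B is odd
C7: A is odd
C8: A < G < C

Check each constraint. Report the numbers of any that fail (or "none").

Constraints 3, 7 are violated.

C1: C = 10 is in {11, 10, 8, 12, 15} — holds.
C2: min(-6, -5) = -6 — holds.
C3: C + B = 5; 5 mod 3 = 2, not 1 — does not hold.
C4: E = -6 is even — holds.
C5: E = -6 is in {-6, -5, -7} — holds.
C6: B = -5 is odd — holds.
C7: A = -6 is even — does not hold.
C8: values -6 < -5 < 10 — holds.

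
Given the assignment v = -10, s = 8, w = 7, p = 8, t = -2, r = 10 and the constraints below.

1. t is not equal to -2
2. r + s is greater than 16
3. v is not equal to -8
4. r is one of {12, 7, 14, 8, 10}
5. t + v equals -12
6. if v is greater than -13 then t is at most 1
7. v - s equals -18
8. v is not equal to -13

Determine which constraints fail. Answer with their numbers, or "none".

1. t = -2, but -2 is required to differ  false
2. r + s = 10 + 8 = 18; 18 > 16  true
3. v = -10, and -10 ≠ -8  true
4. r = 10 is in {12, 7, 14, 8, 10}  true
5. t + v = -2 + (-10) = -12  true
6. v = -10 > -13, so we need t ≤ 1; t = -2 ≤ 1  true
7. v - s = -10 - 8 = -18  true
8. v = -10, and -10 ≠ -13  true

The assignment fails constraint 1.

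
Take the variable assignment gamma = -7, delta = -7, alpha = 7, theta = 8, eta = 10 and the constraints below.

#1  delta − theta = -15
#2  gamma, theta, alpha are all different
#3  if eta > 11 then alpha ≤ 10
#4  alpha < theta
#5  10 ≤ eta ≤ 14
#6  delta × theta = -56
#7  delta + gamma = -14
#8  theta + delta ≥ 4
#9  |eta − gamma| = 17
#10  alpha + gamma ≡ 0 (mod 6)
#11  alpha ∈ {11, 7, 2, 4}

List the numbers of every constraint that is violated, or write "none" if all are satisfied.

#1 delta − theta = -7 − 8 = -15 — satisfied.
#2 values -7, 8, 7 are pairwise distinct — satisfied.
#3 eta = 10, not > 11; antecedent false, conditional vacuously true — satisfied.
#4 alpha = 7, theta = 8; 7 < 8 — satisfied.
#5 eta = 10 lies in [10, 14] — satisfied.
#6 delta × theta = -7 × 8 = -56 — satisfied.
#7 delta + gamma = -7 + (-7) = -14 — satisfied.
#8 theta + delta = 8 + (-7) = 1; 1 < 4, bound 4 not met — violated.
#9 |10 − (-7)| = 17 — satisfied.
#10 alpha + gamma = 0; 0 mod 6 = 0 — satisfied.
#11 alpha = 7 is in {11, 7, 2, 4} — satisfied.

Constraint 8 is violated.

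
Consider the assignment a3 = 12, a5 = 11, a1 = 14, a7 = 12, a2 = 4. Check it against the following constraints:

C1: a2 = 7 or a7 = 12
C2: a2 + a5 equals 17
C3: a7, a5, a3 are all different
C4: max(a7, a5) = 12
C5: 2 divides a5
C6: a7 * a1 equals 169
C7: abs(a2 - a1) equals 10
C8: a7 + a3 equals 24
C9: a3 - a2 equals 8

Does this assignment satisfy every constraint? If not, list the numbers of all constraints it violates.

C1: a2 = 4 ≠ 7, but a7 = 12 = 12 (second disjunct)  ✔
C2: a2 + a5 = 4 + 11 = 15, not 17  ✘
C3: a7 = a3 = 12, not all different  ✘
C4: max(12, 11) = 12  ✔
C5: 11 = 2*5 + 1, so 2 does not divide 11  ✘
C6: a7 * a1 = 12 * 14 = 168, not 169  ✘
C7: abs(4 - 14) = 10  ✔
C8: a7 + a3 = 12 + 12 = 24  ✔
C9: a3 - a2 = 12 - 4 = 8  ✔

Constraints 2, 3, 5, 6 are violated.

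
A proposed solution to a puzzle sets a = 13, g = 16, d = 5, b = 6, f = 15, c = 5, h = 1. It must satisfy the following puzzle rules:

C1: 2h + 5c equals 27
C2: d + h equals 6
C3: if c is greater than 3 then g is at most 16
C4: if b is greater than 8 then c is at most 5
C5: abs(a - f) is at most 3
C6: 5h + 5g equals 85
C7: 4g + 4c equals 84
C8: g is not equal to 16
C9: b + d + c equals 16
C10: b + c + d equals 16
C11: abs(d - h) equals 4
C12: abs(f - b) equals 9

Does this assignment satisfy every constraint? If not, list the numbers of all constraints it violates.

Violated: 8.

C1: 2h + 5c = 2(1) + 5(5) = 27 — holds.
C2: d + h = 5 + 1 = 6 — holds.
C3: c = 5 > 3, so we need g ≤ 16; g = 16 ≤ 16 — holds.
C4: b = 6, not > 8; antecedent false, conditional vacuously true — holds.
C5: abs(13 - 15) = 2; 2 ≤ 3 — holds.
C6: 5h + 5g = 5(1) + 5(16) = 85 — holds.
C7: 4g + 4c = 4(16) + 4(5) = 84 — holds.
C8: g = 16, but 16 is required to differ — fails.
C9: b + d + c = 6 + 5 + 5 = 16 — holds.
C10: b + c + d = 6 + 5 + 5 = 16 — holds.
C11: abs(5 - 1) = 4 — holds.
C12: abs(15 - 6) = 9 — holds.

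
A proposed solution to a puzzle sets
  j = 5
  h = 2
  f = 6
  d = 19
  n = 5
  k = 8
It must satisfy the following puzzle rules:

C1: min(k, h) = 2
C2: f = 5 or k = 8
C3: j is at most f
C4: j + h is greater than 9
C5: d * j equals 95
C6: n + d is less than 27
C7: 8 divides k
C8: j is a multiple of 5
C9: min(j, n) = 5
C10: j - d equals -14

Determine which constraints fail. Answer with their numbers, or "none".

No — constraint 4 is not satisfied.

C1: min(8, 2) = 2 — holds.
C2: f = 6 ≠ 5, but k = 8 = 8 (second disjunct) — holds.
C3: j = 5, f = 6; 5 ≤ 6 — holds.
C4: j + h = 5 + 2 = 7; 7 ≤ 9, bound 9 not met — fails.
C5: d * j = 19 * 5 = 95 — holds.
C6: n + d = 5 + 19 = 24; 24 < 27 — holds.
C7: 8 / 8 = 1, so 8 divides 8 — holds.
C8: 5 / 5 = 1, so 5 divides 5 — holds.
C9: min(5, 5) = 5 — holds.
C10: j - d = 5 - 19 = -14 — holds.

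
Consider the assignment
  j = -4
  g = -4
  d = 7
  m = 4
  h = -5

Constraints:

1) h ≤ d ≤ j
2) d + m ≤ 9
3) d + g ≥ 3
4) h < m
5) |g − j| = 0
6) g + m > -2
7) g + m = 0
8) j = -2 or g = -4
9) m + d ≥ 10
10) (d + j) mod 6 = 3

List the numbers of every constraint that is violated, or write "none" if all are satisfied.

Constraints 1, 2 do not hold.

1) values -5, 7, -4; d = 7 is not ≤ j = -4 — violated.
2) d + m = 7 + 4 = 11; 11 > 9, bound 9 not met — violated.
3) d + g = 7 + (-4) = 3; 3 ≥ 3 — satisfied.
4) h = -5, m = 4; -5 < 4 — satisfied.
5) |-4 − (-4)| = 0 — satisfied.
6) g + m = -4 + 4 = 0; 0 > -2 — satisfied.
7) g + m = -4 + 4 = 0 — satisfied.
8) j = -4 ≠ -2, but g = -4 = -4 (second disjunct) — satisfied.
9) m + d = 4 + 7 = 11; 11 ≥ 10 — satisfied.
10) d + j = 3; 3 mod 6 = 3 — satisfied.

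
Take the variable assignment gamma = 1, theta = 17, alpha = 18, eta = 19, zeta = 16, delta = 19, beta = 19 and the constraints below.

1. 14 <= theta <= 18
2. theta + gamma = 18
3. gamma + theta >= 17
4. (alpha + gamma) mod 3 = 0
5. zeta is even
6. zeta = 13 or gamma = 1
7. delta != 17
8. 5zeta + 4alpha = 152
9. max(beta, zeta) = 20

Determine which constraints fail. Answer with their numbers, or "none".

1. theta = 17 lies in [14, 18] — OK.
2. theta + gamma = 17 + 1 = 18 — OK.
3. gamma + theta = 1 + 17 = 18; 18 ≥ 17 — OK.
4. alpha + gamma = 19; 19 mod 3 = 1, not 0 — violated.
5. zeta = 16 is even — OK.
6. zeta = 16 ≠ 13, but gamma = 1 = 1 (second disjunct) — OK.
7. delta = 19, and 19 ≠ 17 — OK.
8. 5zeta + 4alpha = 5(16) + 4(18) = 152 — OK.
9. max(19, 16) = 19, not 20 — violated.

Constraints 4 and 9 are violated.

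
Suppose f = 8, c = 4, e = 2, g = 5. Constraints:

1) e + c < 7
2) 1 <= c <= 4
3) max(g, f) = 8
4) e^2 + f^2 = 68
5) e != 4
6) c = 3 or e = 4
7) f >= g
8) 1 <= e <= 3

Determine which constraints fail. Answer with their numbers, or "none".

1) e + c = 2 + 4 = 6; 6 < 7 — OK.
2) c = 4 lies in [1, 4] — OK.
3) max(5, 8) = 8 — OK.
4) e^2 + f^2 = 2^2 + 8^2 = 4 + 64 = 68 — OK.
5) e = 2, and 2 ≠ 4 — OK.
6) c = 4 ≠ 3 and e = 2 ≠ 4; both disjuncts false — violated.
7) f = 8, g = 5; 8 ≥ 5 — OK.
8) e = 2 lies in [1, 3] — OK.

Constraint 6 is violated.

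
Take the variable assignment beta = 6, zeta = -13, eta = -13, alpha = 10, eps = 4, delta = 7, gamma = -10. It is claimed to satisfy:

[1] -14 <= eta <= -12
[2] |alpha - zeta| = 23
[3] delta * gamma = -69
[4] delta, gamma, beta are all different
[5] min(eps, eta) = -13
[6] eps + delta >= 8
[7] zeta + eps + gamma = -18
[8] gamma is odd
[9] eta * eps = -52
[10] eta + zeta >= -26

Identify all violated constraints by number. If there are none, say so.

Constraints 3, 7, and 8 do not hold.

[1] eta = -13 lies in [-14, -12] — satisfied.
[2] |10 - (-13)| = 23 — satisfied.
[3] delta * gamma = 7 * (-10) = -70, not -69 — violated.
[4] values 7, -10, 6 are pairwise distinct — satisfied.
[5] min(4, -13) = -13 — satisfied.
[6] eps + delta = 4 + 7 = 11; 11 ≥ 8 — satisfied.
[7] zeta + eps + gamma = -13 + 4 + (-10) = -19, not -18 — violated.
[8] gamma = -10 is even — violated.
[9] eta * eps = -13 * 4 = -52 — satisfied.
[10] eta + zeta = -13 + (-13) = -26; -26 ≥ -26 — satisfied.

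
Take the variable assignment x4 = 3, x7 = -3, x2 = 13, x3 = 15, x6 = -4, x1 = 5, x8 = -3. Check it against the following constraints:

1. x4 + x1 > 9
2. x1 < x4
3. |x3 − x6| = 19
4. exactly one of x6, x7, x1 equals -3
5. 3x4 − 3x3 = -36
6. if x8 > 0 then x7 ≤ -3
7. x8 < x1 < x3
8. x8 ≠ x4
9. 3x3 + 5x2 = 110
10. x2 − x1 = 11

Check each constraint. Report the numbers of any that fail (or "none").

1. x4 + x1 = 3 + 5 = 8; 8 ≤ 9, bound 9 not met — violated.
2. x1 = 5, x4 = 3; 5 ≥ 3 (want <) — violated.
3. |15 − (-4)| = 19 — OK.
4. x6=-4, x7=-3, x1=5; 1 of them equals -3 — OK.
5. 3x4 − 3x3 = 3(3) − 3(15) = -36 — OK.
6. x8 = -3, not > 0; antecedent false, conditional vacuously true — OK.
7. values -3 < 5 < 15 — OK.
8. x8 = -3, x4 = 3; distinct — OK.
9. 3x3 + 5x2 = 3(15) + 5(13) = 110 — OK.
10. x2 − x1 = 13 − 5 = 8, not 11 — violated.

Constraints 1, 2, and 10 do not hold.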